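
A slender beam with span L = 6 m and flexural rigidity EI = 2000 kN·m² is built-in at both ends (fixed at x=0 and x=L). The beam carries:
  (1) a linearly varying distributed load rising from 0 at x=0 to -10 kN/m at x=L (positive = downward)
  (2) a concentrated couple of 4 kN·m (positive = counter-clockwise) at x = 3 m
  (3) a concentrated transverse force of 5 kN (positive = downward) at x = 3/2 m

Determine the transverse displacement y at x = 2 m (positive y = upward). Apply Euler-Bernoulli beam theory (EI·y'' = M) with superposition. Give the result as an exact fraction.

y(2) = 319/72000 m

Load 1 — triangular load w₀=-10 kN/m (0→w₀ over full span):
  y_1 = -w₀x²(L-x)²(x+2L)/(120LEI) = -(-10)·2²·(6-2)²·(2+2·6)/(120·6·2000) = 7/1125 m
Load 2 — applied couple M₀=4 kN·m at a=3 m (b=L-a=3):
  y_2 = (R_Ax³/6 - M_Ax²/2)/EI  [x≤a] with R_A=1, M_A=1 = (1·2³/6 - 1·2²/2)/2000 = -1/3000 m
Load 3 — point force P=5 kN at a=3/2 m (b=L-a=9/2):
  y_3 = -Pa²(L-x)²(3bL-(3b+a)(L-x))/(6L³EI)  [x>a] = -5·(3/2)²·(6-2)²·(3·(9/2)·6-(3·(9/2)+(3/2))·(6-2))/(6·6³·2000) = -7/4800 m
Superposition: y = Σ y_i = 319/72000 m ≈ 0.004431 m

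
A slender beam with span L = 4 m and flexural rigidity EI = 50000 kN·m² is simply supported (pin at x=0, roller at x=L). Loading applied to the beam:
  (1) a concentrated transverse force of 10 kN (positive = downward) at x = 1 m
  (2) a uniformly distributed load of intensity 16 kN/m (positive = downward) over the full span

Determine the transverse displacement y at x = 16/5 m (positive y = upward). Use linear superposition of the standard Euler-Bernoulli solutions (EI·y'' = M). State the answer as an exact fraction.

y(16/5) = -22789/31250000 m

Load 1 — point force P=10 kN at a=1 m (b=L-a=3):
  y_1 = -Pa(L-x)(2Lx-a²-x²)/(6LEI)  [x>a] = -10·1·(4-(16/5))·(2·4·(16/5)-1²-(16/5)²)/(6·4·50000) = -359/3750000 m
Load 2 — uniform load w=16 kN/m over full span:
  y_2 = -wx(L³-2Lx²+x³)/(24EI) = -16·(16/5)·(4³-2·4·(16/5)²+(16/5)³)/(24·50000) = -3712/5859375 m
Superposition: y = Σ y_i = -22789/31250000 m ≈ -0.000729 m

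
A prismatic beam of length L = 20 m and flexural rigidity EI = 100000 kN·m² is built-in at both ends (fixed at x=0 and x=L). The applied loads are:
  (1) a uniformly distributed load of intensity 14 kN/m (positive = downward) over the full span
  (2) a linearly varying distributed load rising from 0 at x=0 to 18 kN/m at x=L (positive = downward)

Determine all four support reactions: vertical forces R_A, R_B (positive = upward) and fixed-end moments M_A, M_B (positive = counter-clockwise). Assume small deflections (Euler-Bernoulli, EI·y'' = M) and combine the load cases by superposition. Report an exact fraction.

Load 1 — uniform load w=14 kN/m over full span:
  R_A = wL/2 = 14·20/2 = 140 kN
  M_A = wL²/12 = 14·20²/12 = 1400/3 kN·m
  R_B = wL/2 = 14·20/2 = 140 kN
  M_B = -wL²/12 = -14·20²/12 = -1400/3 kN·m
Load 2 — triangular load w₀=18 kN/m (0→w₀ over full span):
  R_A = 3w₀L/20 = 3·18·20/20 = 54 kN
  M_A = w₀L²/30 = 18·20²/30 = 240 kN·m
  R_B = 7w₀L/20 = 7·18·20/20 = 126 kN
  M_B = -w₀L²/20 = -18·20²/20 = -360 kN·m
Superposition: R_A = 194 kN, M_A = 2120/3 kN·m, R_B = 266 kN, M_B = -2480/3 kN·m

R_A = 194 kN, M_A = 2120/3 kN·m, R_B = 266 kN, M_B = -2480/3 kN·m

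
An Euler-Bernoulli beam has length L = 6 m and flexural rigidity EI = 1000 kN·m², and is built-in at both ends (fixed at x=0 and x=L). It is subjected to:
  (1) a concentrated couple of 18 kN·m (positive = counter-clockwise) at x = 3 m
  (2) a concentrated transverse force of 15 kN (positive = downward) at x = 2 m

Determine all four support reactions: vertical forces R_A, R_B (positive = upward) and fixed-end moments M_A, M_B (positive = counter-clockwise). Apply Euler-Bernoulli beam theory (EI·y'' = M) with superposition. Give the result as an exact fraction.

Load 1 — applied couple M₀=18 kN·m at a=3 m (b=L-a=3):
  R_A = 6M₀ab/L³ = 6·18·3·3/6³ = 9/2 kN
  M_A = M₀b(2a-b)/L² = 18·3·(2·3-3)/6² = 9/2 kN·m
  R_B = -6M₀ab/L³ = -6·18·3·3/6³ = -9/2 kN
  M_B = M₀a(2b-a)/L² = 18·3·(2·3-3)/6² = 9/2 kN·m
Load 2 — point force P=15 kN at a=2 m (b=L-a=4):
  R_A = Pb²(3a+b)/L³ = 15·4²·(3·2+4)/6³ = 100/9 kN
  M_A = Pab²/L² = 15·2·4²/6² = 40/3 kN·m
  R_B = Pa²(a+3b)/L³ = 15·2²·(2+3·4)/6³ = 35/9 kN
  M_B = -Pa²b/L² = -15·2²·4/6² = -20/3 kN·m
Superposition: R_A = 281/18 kN, M_A = 107/6 kN·m, R_B = -11/18 kN, M_B = -13/6 kN·m

R_A = 281/18 kN, M_A = 107/6 kN·m, R_B = -11/18 kN, M_B = -13/6 kN·m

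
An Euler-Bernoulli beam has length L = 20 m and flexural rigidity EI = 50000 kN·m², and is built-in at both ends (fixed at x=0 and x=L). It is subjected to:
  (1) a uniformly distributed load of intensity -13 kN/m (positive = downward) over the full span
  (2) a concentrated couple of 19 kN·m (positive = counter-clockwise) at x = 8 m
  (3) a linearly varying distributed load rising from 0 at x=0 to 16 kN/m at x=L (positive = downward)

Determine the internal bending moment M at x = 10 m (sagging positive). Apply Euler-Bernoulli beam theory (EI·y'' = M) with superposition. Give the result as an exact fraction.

M(10) = -1364/15 kN·m

Load 1 — uniform load w=-13 kN/m over full span:
  M_1 = wLx/2 - wL²/12 - wx²/2 = (-13)·20·10/2 - (-13)·20²/12 - (-13)·10²/2 = -650/3 kN·m
Load 2 — applied couple M₀=19 kN·m at a=8 m (b=L-a=12):
  M_2 = R_Ax - M_A - M₀  [x>a] with R_A=171/125, M_A=57/25 = (171/125)·10 - (57/25) - 19 = -38/5 kN·m
Load 3 — triangular load w₀=16 kN/m (0→w₀ over full span):
  M_3 = 3w₀Lx/20 - w₀L²/30 - w₀x³/(6L) = 3·16·20·10/20 - 16·20²/30 - 16·10³/(6·20) = 400/3 kN·m
Superposition: M = Σ M_i = -1364/15 kN·m ≈ -90.933333 kN·m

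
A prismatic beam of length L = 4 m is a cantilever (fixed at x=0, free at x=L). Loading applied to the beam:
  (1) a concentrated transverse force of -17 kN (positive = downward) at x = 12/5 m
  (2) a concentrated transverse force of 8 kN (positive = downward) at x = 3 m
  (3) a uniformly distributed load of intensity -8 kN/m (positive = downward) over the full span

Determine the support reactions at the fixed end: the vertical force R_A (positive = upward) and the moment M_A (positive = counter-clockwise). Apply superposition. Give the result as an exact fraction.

R_A = -41 kN, M_A = -404/5 kN·m

Load 1 — point force P=-17 kN at a=12/5 m (b=L-a=8/5):
  R_A = P = (-17) = -17 kN
  M_A = Pa = (-17)·(12/5) = -204/5 kN·m
Load 2 — point force P=8 kN at a=3 m (b=L-a=1):
  R_A = P = 8 kN
  M_A = Pa = 8·3 = 24 kN·m
Load 3 — uniform load w=-8 kN/m over full span:
  R_A = wL = (-8)·4 = -32 kN
  M_A = wL²/2 = (-8)·4²/2 = -64 kN·m
Superposition: R_A = -41 kN, M_A = -404/5 kN·m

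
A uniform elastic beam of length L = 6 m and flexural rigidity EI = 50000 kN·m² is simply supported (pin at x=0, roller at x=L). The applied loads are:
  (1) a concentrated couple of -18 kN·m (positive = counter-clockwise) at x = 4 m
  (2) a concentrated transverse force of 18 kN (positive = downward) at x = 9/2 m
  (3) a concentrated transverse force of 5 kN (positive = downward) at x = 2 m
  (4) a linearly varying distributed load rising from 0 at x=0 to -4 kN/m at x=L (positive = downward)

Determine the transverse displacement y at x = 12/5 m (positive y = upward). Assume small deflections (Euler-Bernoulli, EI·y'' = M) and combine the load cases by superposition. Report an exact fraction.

y(12/5) = -999227/3125000000 m

Load 1 — applied couple M₀=-18 kN·m at a=4 m (b=L-a=2):
  y_1 = (M₀x³/(6L)+C₁x)/EI  [x≤a] with C₁=M₀(3b²-L²)/(6L)=12 = ((-18)·(12/5)³/(6·6)+12·(12/5))/50000 = 171/390625 m
Load 2 — point force P=18 kN at a=9/2 m (b=L-a=3/2):
  y_2 = -Pbx(L²-b²-x²)/(6LEI)  [x≤a] = -18·(3/2)·(12/5)·(6²-(3/2)²-(12/5)²)/(6·6·50000) = -25191/25000000 m
Load 3 — point force P=5 kN at a=2 m (b=L-a=4):
  y_3 = -Pa(L-x)(2Lx-a²-x²)/(6LEI)  [x>a] = -5·2·(6-(12/5))·(2·6·(12/5)-2²-(12/5)²)/(6·6·50000) = -119/312500 m
Load 4 — triangular load w₀=-4 kN/m (0→w₀ over full span):
  y_4 = -w₀x(7L⁴-10L²x²+3x⁴)/(360LEI) = -(-4)·(12/5)·(7·6⁴-10·6²·(12/5)²+3·(12/5)⁴)/(360·6·50000) = 30807/48828125 m
Superposition: y = Σ y_i = -999227/3125000000 m ≈ -0.000320 m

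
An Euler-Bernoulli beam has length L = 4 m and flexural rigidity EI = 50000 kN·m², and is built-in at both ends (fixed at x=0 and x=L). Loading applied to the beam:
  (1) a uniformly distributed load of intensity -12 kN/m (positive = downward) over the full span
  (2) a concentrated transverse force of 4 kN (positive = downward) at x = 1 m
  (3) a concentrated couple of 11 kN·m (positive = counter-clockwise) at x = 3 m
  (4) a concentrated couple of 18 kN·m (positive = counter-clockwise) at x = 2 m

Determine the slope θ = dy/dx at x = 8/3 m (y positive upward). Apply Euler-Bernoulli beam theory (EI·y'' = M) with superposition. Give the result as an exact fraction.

θ(8/3) = -133/2700000 rad

Load 1 — uniform load w=-12 kN/m over full span:
  θ_1 = -wx(L-x)(L-2x)/(12EI) = -(-12)·(8/3)·(4-(8/3))·(4-2·(8/3))/(12·50000) = -8/84375 rad
Load 2 — point force P=4 kN at a=1 m (b=L-a=3):
  θ_2 = Pa²(L-x)(2bL-(3b+a)(L-x))/(2L³EI)  [x>a] = 4·1²·(4-(8/3))·(2·3·4-(3·3+1)·(4-(8/3)))/(2·4³·50000) = 1/112500 rad
Load 3 — applied couple M₀=11 kN·m at a=3 m (b=L-a=1):
  θ_3 = (R_Ax²/2 - M_Ax)/EI  [x≤a] with R_A=99/32, M_A=55/16 = ((99/32)·(8/3)²/2 - (55/16)·(8/3))/50000 = 11/300000 rad
Load 4 — applied couple M₀=18 kN·m at a=2 m (b=L-a=2):
  θ_4 = (R_Ax²/2 - M_Ax - M₀(x-a))/EI  [x>a] with R_A=27/4, M_A=9/2 = ((27/4)·(8/3)²/2 - (9/2)·(8/3) - 18·((8/3)-2))/50000 = 0 rad
Superposition: θ = Σ θ_i = -133/2700000 rad ≈ -0.000049 rad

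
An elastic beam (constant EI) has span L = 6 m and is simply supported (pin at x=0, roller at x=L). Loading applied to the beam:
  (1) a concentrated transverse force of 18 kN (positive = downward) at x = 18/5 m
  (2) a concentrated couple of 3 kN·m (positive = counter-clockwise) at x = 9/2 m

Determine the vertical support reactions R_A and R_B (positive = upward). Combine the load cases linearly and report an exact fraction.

R_A = 77/10 kN, R_B = 103/10 kN

Load 1 — point force P=18 kN at a=18/5 m (b=L-a=12/5):
  R_A = Pb/L = 18·(12/5)/6 = 36/5 kN
  R_B = Pa/L = 18·(18/5)/6 = 54/5 kN
Load 2 — applied couple M₀=3 kN·m at a=9/2 m (b=L-a=3/2):
  R_A = M₀/L = 3/6 = 1/2 kN
  R_B = -M₀/L = -3/6 = -1/2 kN
Superposition: R_A = 77/10 kN, R_B = 103/10 kN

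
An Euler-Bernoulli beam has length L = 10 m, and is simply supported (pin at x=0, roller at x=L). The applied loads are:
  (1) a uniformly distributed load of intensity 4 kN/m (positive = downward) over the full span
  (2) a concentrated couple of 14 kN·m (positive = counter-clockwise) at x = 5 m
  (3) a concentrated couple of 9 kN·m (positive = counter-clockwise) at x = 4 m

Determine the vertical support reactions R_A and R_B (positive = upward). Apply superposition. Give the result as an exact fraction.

Load 1 — uniform load w=4 kN/m over full span:
  R_A = wL/2 = 4·10/2 = 20 kN
  R_B = wL/2 = 4·10/2 = 20 kN
Load 2 — applied couple M₀=14 kN·m at a=5 m (b=L-a=5):
  R_A = M₀/L = 14/10 = 7/5 kN
  R_B = -M₀/L = -14/10 = -7/5 kN
Load 3 — applied couple M₀=9 kN·m at a=4 m (b=L-a=6):
  R_A = M₀/L = 9/10 kN
  R_B = -M₀/L = -9/10 kN
Superposition: R_A = 223/10 kN, R_B = 177/10 kN

R_A = 223/10 kN, R_B = 177/10 kN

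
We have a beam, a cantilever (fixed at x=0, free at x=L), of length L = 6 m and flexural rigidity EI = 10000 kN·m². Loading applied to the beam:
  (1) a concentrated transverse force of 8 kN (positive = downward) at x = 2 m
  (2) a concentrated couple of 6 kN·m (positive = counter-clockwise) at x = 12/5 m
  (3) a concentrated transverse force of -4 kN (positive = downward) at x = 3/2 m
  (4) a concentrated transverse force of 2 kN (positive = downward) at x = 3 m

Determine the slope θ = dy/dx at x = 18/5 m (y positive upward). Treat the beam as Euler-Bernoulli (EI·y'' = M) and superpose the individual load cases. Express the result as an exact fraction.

θ(18/5) = -61/100000 rad

Load 1 — point force P=8 kN at a=2 m (b=L-a=4):
  θ_1 = -Pa²/(2EI)  [x>a] = -8·2²/(2·10000) = -1/625 rad
Load 2 — applied couple M₀=6 kN·m at a=12/5 m (b=L-a=18/5):
  θ_2 = M₀a/EI  [x>a] = 6·(12/5)/10000 = 9/6250 rad
Load 3 — point force P=-4 kN at a=3/2 m (b=L-a=9/2):
  θ_3 = -Pa²/(2EI)  [x>a] = -(-4)·(3/2)²/(2·10000) = 9/20000 rad
Load 4 — point force P=2 kN at a=3 m (b=L-a=3):
  θ_4 = -Pa²/(2EI)  [x>a] = -2·3²/(2·10000) = -9/10000 rad
Superposition: θ = Σ θ_i = -61/100000 rad ≈ -0.000610 rad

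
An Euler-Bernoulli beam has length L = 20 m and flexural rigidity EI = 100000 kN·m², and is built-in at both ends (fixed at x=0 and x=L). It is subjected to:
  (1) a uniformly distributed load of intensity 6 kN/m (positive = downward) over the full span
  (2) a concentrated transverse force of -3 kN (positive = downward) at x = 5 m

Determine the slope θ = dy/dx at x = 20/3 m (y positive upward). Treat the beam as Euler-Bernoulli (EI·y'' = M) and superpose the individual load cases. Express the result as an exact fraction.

θ(20/3) = -631/216000 rad

Load 1 — uniform load w=6 kN/m over full span:
  θ_1 = -wx(L-x)(L-2x)/(12EI) = -6·(20/3)·(20-(20/3))·(20-2·(20/3))/(12·100000) = -2/675 rad
Load 2 — point force P=-3 kN at a=5 m (b=L-a=15):
  θ_2 = Pa²(L-x)(2bL-(3b+a)(L-x))/(2L³EI)  [x>a] = (-3)·5²·(20-(20/3))·(2·15·20-(3·15+5)·(20-(20/3)))/(2·20³·100000) = 1/24000 rad
Superposition: θ = Σ θ_i = -631/216000 rad ≈ -0.002921 rad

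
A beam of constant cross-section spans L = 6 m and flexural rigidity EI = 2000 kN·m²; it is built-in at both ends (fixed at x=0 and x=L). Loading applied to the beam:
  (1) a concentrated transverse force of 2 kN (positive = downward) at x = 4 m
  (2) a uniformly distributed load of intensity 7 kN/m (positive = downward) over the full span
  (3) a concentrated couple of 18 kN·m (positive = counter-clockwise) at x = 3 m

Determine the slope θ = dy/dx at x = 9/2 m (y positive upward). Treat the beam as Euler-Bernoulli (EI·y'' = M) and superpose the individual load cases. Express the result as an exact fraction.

θ(9/2) = 89/16000 rad

Load 1 — point force P=2 kN at a=4 m (b=L-a=2):
  θ_1 = Pa²(L-x)(2bL-(3b+a)(L-x))/(2L³EI)  [x>a] = 2·4²·(6-(9/2))·(2·2·6-(3·2+4)·(6-(9/2)))/(2·6³·2000) = 1/2000 rad
Load 2 — uniform load w=7 kN/m over full span:
  θ_2 = -wx(L-x)(L-2x)/(12EI) = -7·(9/2)·(6-(9/2))·(6-2·(9/2))/(12·2000) = 189/32000 rad
Load 3 — applied couple M₀=18 kN·m at a=3 m (b=L-a=3):
  θ_3 = (R_Ax²/2 - M_Ax - M₀(x-a))/EI  [x>a] with R_A=9/2, M_A=9/2 = ((9/2)·(9/2)²/2 - (9/2)·(9/2) - 18·((9/2)-3))/2000 = -27/32000 rad
Superposition: θ = Σ θ_i = 89/16000 rad ≈ 0.005562 rad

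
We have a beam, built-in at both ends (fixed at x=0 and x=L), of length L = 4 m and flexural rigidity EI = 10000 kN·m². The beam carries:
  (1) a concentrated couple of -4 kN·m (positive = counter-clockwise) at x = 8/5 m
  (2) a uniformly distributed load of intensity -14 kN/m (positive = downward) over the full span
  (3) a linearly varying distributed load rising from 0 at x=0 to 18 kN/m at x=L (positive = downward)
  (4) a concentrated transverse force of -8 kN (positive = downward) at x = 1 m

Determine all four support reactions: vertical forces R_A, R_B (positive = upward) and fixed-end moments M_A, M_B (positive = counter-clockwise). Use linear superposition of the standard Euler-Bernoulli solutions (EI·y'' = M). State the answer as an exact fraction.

R_A = -2539/100 kN, M_A = -2107/150 kN·m, R_B = -261/100 kN, M_B = 673/150 kN·m

Load 1 — applied couple M₀=-4 kN·m at a=8/5 m (b=L-a=12/5):
  R_A = 6M₀ab/L³ = 6·(-4)·(8/5)·(12/5)/4³ = -36/25 kN
  M_A = M₀b(2a-b)/L² = (-4)·(12/5)·(2·(8/5)-(12/5))/4² = -12/25 kN·m
  R_B = -6M₀ab/L³ = -6·(-4)·(8/5)·(12/5)/4³ = 36/25 kN
  M_B = M₀a(2b-a)/L² = (-4)·(8/5)·(2·(12/5)-(8/5))/4² = -32/25 kN·m
Load 2 — uniform load w=-14 kN/m over full span:
  R_A = wL/2 = (-14)·4/2 = -28 kN
  M_A = wL²/12 = (-14)·4²/12 = -56/3 kN·m
  R_B = wL/2 = (-14)·4/2 = -28 kN
  M_B = -wL²/12 = -(-14)·4²/12 = 56/3 kN·m
Load 3 — triangular load w₀=18 kN/m (0→w₀ over full span):
  R_A = 3w₀L/20 = 3·18·4/20 = 54/5 kN
  M_A = w₀L²/30 = 18·4²/30 = 48/5 kN·m
  R_B = 7w₀L/20 = 7·18·4/20 = 126/5 kN
  M_B = -w₀L²/20 = -18·4²/20 = -72/5 kN·m
Load 4 — point force P=-8 kN at a=1 m (b=L-a=3):
  R_A = Pb²(3a+b)/L³ = (-8)·3²·(3·1+3)/4³ = -27/4 kN
  M_A = Pab²/L² = (-8)·1·3²/4² = -9/2 kN·m
  R_B = Pa²(a+3b)/L³ = (-8)·1²·(1+3·3)/4³ = -5/4 kN
  M_B = -Pa²b/L² = -(-8)·1²·3/4² = 3/2 kN·m
Superposition: R_A = -2539/100 kN, M_A = -2107/150 kN·m, R_B = -261/100 kN, M_B = 673/150 kN·m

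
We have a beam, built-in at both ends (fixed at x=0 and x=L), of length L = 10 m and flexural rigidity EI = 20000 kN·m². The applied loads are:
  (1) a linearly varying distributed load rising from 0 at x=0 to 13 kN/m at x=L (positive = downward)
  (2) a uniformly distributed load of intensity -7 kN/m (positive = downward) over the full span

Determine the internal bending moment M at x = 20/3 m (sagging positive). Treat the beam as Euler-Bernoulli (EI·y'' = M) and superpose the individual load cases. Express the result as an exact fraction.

Load 1 — triangular load w₀=13 kN/m (0→w₀ over full span):
  M_1 = 3w₀Lx/20 - w₀L²/30 - w₀x³/(6L) = 3·13·10·(20/3)/20 - 13·10²/30 - 13·(20/3)³/(6·10) = 1820/81 kN·m
Load 2 — uniform load w=-7 kN/m over full span:
  M_2 = wLx/2 - wL²/12 - wx²/2 = (-7)·10·(20/3)/2 - (-7)·10²/12 - (-7)·(20/3)²/2 = -175/9 kN·m
Superposition: M = Σ M_i = 245/81 kN·m ≈ 3.024691 kN·m

M(20/3) = 245/81 kN·m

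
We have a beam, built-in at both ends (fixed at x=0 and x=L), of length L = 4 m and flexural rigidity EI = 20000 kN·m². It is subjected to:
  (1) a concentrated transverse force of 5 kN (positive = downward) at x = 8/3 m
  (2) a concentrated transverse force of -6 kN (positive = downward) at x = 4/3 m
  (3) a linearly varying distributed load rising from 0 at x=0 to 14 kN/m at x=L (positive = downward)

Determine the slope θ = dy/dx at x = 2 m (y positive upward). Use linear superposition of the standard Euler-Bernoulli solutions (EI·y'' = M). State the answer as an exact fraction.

θ(2) = -173/2700000 rad

Load 1 — point force P=5 kN at a=8/3 m (b=L-a=4/3):
  θ_1 = -Pb²x(2aL-(3a+b)x)/(2L³EI)  [x≤a] = -5·(4/3)²·2·(2·(8/3)·4-(3·(8/3)+(4/3))·2)/(2·4³·20000) = -1/54000 rad
Load 2 — point force P=-6 kN at a=4/3 m (b=L-a=8/3):
  θ_2 = Pa²(L-x)(2bL-(3b+a)(L-x))/(2L³EI)  [x>a] = (-6)·(4/3)²·(4-2)·(2·(8/3)·4-(3·(8/3)+(4/3))·(4-2))/(2·4³·20000) = -1/45000 rad
Load 3 — triangular load w₀=14 kN/m (0→w₀ over full span):
  θ_3 = -w₀(2x(L-x)(L-2x)(x+2L)+x²(L-x)²)/(120LEI) = -14·(2·2·(4-2)·(4-2·2)·(2+2·4)+2²·(4-2)²)/(120·4·20000) = -7/300000 rad
Superposition: θ = Σ θ_i = -173/2700000 rad ≈ -0.000064 rad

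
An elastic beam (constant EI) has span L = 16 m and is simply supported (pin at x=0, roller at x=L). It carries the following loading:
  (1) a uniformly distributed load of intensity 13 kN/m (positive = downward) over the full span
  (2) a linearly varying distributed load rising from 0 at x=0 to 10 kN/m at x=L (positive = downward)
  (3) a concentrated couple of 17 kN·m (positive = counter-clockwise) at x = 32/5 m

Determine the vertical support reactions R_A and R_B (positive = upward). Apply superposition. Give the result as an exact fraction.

R_A = 6323/48 kN, R_B = 7501/48 kN

Load 1 — uniform load w=13 kN/m over full span:
  R_A = wL/2 = 13·16/2 = 104 kN
  R_B = wL/2 = 13·16/2 = 104 kN
Load 2 — triangular load w₀=10 kN/m (0→w₀ over full span):
  R_A = w₀L/6 = 10·16/6 = 80/3 kN
  R_B = w₀L/3 = 10·16/3 = 160/3 kN
Load 3 — applied couple M₀=17 kN·m at a=32/5 m (b=L-a=48/5):
  R_A = M₀/L = 17/16 kN
  R_B = -M₀/L = -17/16 kN
Superposition: R_A = 6323/48 kN, R_B = 7501/48 kN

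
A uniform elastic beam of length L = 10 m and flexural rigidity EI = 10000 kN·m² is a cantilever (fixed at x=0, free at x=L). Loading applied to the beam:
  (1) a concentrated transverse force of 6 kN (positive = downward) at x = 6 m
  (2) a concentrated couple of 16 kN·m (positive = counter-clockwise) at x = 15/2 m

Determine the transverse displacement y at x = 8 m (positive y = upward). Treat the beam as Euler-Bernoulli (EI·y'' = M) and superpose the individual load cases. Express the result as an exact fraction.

Load 1 — point force P=6 kN at a=6 m (b=L-a=4):
  y_1 = -Pa²(3x-a)/(6EI)  [x>a] = -6·6²·(3·8-6)/(6·10000) = -81/1250 m
Load 2 — applied couple M₀=16 kN·m at a=15/2 m (b=L-a=5/2):
  y_2 = M₀a(2x-a)/(2EI)  [x>a] = 16·(15/2)·(2·8-(15/2))/(2·10000) = 51/1000 m
Superposition: y = Σ y_i = -69/5000 m ≈ -0.013800 m

y(8) = -69/5000 m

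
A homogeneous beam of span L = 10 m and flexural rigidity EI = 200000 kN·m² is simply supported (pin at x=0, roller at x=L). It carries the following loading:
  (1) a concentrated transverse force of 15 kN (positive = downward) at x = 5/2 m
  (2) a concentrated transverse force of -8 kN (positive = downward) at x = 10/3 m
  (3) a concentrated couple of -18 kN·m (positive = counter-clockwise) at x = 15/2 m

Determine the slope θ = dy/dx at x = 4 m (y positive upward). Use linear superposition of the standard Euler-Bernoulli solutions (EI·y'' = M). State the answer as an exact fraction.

Load 1 — point force P=15 kN at a=5/2 m (b=L-a=15/2):
  θ_1 = -Pa(2L²-6Lx+3x²+a²)/(6LEI)  [x>a] = -15·(5/2)·(2·10²-6·10·4+3·4²+(5/2)²)/(6·10·200000) = -57/1280000 rad
Load 2 — point force P=-8 kN at a=10/3 m (b=L-a=20/3):
  θ_2 = -Pa(2L²-6Lx+3x²+a²)/(6LEI)  [x>a] = -(-8)·(10/3)·(2·10²-6·10·4+3·4²+(10/3)²)/(6·10·200000) = 43/1012500 rad
Load 3 — applied couple M₀=-18 kN·m at a=15/2 m (b=L-a=5/2):
  θ_3 = (M₀x²/(2L)+C₁)/EI  [x≤a] with C₁=M₀(3b²-L²)/(6L)=195/8 = ((-18)·4²/(2·10)+(195/8))/200000 = 399/8000000 rad
Superposition: θ = Σ θ_i = 123931/2592000000 rad ≈ 0.000048 rad

θ(4) = 123931/2592000000 rad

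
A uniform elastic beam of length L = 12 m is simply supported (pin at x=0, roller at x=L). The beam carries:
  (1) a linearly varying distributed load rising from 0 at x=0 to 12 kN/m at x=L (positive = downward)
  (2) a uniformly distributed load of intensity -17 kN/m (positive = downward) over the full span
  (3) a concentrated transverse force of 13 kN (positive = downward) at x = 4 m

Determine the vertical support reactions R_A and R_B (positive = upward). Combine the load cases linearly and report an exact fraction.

Load 1 — triangular load w₀=12 kN/m (0→w₀ over full span):
  R_A = w₀L/6 = 12·12/6 = 24 kN
  R_B = w₀L/3 = 12·12/3 = 48 kN
Load 2 — uniform load w=-17 kN/m over full span:
  R_A = wL/2 = (-17)·12/2 = -102 kN
  R_B = wL/2 = (-17)·12/2 = -102 kN
Load 3 — point force P=13 kN at a=4 m (b=L-a=8):
  R_A = Pb/L = 13·8/12 = 26/3 kN
  R_B = Pa/L = 13·4/12 = 13/3 kN
Superposition: R_A = -208/3 kN, R_B = -149/3 kN

R_A = -208/3 kN, R_B = -149/3 kN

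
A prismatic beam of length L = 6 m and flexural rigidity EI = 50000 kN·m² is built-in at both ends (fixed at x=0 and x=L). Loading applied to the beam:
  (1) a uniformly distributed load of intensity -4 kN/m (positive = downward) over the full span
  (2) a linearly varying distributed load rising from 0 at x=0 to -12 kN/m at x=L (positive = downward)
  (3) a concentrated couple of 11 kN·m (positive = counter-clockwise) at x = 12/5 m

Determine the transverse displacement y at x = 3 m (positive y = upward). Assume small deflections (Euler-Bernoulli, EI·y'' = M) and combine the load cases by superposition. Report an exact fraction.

Load 1 — uniform load w=-4 kN/m over full span:
  y_1 = -wx²(L-x)²/(24EI) = -(-4)·3²·(6-3)²/(24·50000) = 27/100000 m
Load 2 — triangular load w₀=-12 kN/m (0→w₀ over full span):
  y_2 = -w₀x²(L-x)²(x+2L)/(120LEI) = -(-12)·3²·(6-3)²·(3+2·6)/(120·6·50000) = 81/200000 m
Load 3 — applied couple M₀=11 kN·m at a=12/5 m (b=L-a=18/5):
  y_3 = (R_Ax³/6 - M_Ax²/2 - M₀(x-a)²/2)/EI  [x>a] with R_A=66/25, M_A=33/25 = ((66/25)·3³/6 - (33/25)·3²/2 - 11·(3-(12/5))²/2)/50000 = 99/1250000 m
Superposition: y = Σ y_i = 3771/5000000 m ≈ 0.000754 m

y(3) = 3771/5000000 m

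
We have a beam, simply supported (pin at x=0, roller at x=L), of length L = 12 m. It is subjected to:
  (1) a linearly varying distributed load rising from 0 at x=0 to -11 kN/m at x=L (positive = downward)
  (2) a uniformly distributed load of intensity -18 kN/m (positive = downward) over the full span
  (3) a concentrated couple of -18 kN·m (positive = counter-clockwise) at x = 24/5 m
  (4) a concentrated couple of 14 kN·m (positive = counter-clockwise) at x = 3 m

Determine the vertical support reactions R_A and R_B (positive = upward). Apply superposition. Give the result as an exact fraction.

R_A = -391/3 kN, R_B = -455/3 kN

Load 1 — triangular load w₀=-11 kN/m (0→w₀ over full span):
  R_A = w₀L/6 = (-11)·12/6 = -22 kN
  R_B = w₀L/3 = (-11)·12/3 = -44 kN
Load 2 — uniform load w=-18 kN/m over full span:
  R_A = wL/2 = (-18)·12/2 = -108 kN
  R_B = wL/2 = (-18)·12/2 = -108 kN
Load 3 — applied couple M₀=-18 kN·m at a=24/5 m (b=L-a=36/5):
  R_A = M₀/L = (-18)/12 = -3/2 kN
  R_B = -M₀/L = -(-18)/12 = 3/2 kN
Load 4 — applied couple M₀=14 kN·m at a=3 m (b=L-a=9):
  R_A = M₀/L = 14/12 = 7/6 kN
  R_B = -M₀/L = -14/12 = -7/6 kN
Superposition: R_A = -391/3 kN, R_B = -455/3 kN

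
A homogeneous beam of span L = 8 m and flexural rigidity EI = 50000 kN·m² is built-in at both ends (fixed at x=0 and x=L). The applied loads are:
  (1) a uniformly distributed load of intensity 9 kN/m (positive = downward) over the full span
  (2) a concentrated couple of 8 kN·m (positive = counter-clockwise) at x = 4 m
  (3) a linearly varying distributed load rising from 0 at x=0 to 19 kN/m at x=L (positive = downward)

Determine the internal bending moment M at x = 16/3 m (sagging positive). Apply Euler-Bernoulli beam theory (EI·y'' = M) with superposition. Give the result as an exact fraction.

M(16/3) = 14182/405 kN·m

Load 1 — uniform load w=9 kN/m over full span:
  M_1 = wLx/2 - wL²/12 - wx²/2 = 9·8·(16/3)/2 - 9·8²/12 - 9·(16/3)²/2 = 16 kN·m
Load 2 — applied couple M₀=8 kN·m at a=4 m (b=L-a=4):
  M_2 = R_Ax - M_A - M₀  [x>a] with R_A=3/2, M_A=2 = (3/2)·(16/3) - 2 - 8 = -2 kN·m
Load 3 — triangular load w₀=19 kN/m (0→w₀ over full span):
  M_3 = 3w₀Lx/20 - w₀L²/30 - w₀x³/(6L) = 3·19·8·(16/3)/20 - 19·8²/30 - 19·(16/3)³/(6·8) = 8512/405 kN·m
Superposition: M = Σ M_i = 14182/405 kN·m ≈ 35.017284 kN·m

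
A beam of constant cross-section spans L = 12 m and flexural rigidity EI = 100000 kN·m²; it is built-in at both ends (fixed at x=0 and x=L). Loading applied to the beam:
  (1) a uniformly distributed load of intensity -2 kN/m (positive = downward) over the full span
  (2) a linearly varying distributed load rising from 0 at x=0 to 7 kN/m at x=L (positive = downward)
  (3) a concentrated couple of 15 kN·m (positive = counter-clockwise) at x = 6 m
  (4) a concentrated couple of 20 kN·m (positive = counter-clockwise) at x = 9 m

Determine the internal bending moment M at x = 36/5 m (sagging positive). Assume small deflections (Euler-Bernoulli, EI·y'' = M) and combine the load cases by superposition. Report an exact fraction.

Load 1 — uniform load w=-2 kN/m over full span:
  M_1 = wLx/2 - wL²/12 - wx²/2 = (-2)·12·(36/5)/2 - (-2)·12²/12 - (-2)·(36/5)²/2 = -264/25 kN·m
Load 2 — triangular load w₀=7 kN/m (0→w₀ over full span):
  M_2 = 3w₀Lx/20 - w₀L²/30 - w₀x³/(6L) = 3·7·12·(36/5)/20 - 7·12²/30 - 7·(36/5)³/(6·12) = 2604/125 kN·m
Load 3 — applied couple M₀=15 kN·m at a=6 m (b=L-a=6):
  M_3 = R_Ax - M_A - M₀  [x>a] with R_A=15/8, M_A=15/4 = (15/8)·(36/5) - (15/4) - 15 = -21/4 kN·m
Load 4 — applied couple M₀=20 kN·m at a=9 m (b=L-a=3):
  M_4 = R_Ax - M_A  [x≤a] with R_A=15/8, M_A=25/4 = (15/8)·(36/5) - (25/4) = 29/4 kN·m
Superposition: M = Σ M_i = 1534/125 kN·m ≈ 12.272000 kN·m

M(36/5) = 1534/125 kN·m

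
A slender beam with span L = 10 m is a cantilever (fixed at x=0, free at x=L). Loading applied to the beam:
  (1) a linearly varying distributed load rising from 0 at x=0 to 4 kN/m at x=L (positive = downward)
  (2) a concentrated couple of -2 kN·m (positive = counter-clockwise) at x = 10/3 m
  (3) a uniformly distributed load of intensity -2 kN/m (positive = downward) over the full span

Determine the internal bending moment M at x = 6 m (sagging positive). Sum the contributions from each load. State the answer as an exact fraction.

Load 1 — triangular load w₀=4 kN/m (0→w₀ over full span):
  M_1 = w₀Lx/2 - w₀L²/3 - w₀x³/(6L) = 4·10·6/2 - 4·10²/3 - 4·6³/(6·10) = -416/15 kN·m
Load 2 — applied couple M₀=-2 kN·m at a=10/3 m (b=L-a=20/3):
  M_2 = 0  [x>a] = 0 kN·m
Load 3 — uniform load w=-2 kN/m over full span:
  M_3 = -w(L-x)²/2 = -(-2)·(10-6)²/2 = 16 kN·m
Superposition: M = Σ M_i = -176/15 kN·m ≈ -11.733333 kN·m

M(6) = -176/15 kN·m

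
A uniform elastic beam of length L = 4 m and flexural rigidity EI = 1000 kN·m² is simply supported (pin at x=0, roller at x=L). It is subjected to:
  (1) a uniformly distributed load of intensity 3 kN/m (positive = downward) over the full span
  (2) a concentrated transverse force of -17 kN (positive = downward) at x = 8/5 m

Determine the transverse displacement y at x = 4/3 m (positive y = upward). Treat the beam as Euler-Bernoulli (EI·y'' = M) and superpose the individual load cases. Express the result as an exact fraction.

y(4/3) = 13276/1265625 m

Load 1 — uniform load w=3 kN/m over full span:
  y_1 = -wx(L³-2Lx²+x³)/(24EI) = -3·(4/3)·(4³-2·4·(4/3)²+(4/3)³)/(24·1000) = -88/10125 m
Load 2 — point force P=-17 kN at a=8/5 m (b=L-a=12/5):
  y_2 = -Pbx(L²-b²-x²)/(6LEI)  [x≤a] = -(-17)·(12/5)·(4/3)·(4²-(12/5)²-(4/3)²)/(6·4·1000) = 8092/421875 m
Superposition: y = Σ y_i = 13276/1265625 m ≈ 0.010490 m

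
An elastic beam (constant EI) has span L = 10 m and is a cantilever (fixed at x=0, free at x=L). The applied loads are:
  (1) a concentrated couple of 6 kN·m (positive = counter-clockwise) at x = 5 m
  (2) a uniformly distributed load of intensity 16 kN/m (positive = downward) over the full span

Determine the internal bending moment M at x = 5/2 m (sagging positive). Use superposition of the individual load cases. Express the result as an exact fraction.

M(5/2) = -444 kN·m

Load 1 — applied couple M₀=6 kN·m at a=5 m (b=L-a=5):
  M_1 = M₀  [x≤a] = 6 = 6 kN·m
Load 2 — uniform load w=16 kN/m over full span:
  M_2 = -w(L-x)²/2 = -16·(10-(5/2))²/2 = -450 kN·m
Superposition: M = Σ M_i = -444 kN·m ≈ -444.000000 kN·m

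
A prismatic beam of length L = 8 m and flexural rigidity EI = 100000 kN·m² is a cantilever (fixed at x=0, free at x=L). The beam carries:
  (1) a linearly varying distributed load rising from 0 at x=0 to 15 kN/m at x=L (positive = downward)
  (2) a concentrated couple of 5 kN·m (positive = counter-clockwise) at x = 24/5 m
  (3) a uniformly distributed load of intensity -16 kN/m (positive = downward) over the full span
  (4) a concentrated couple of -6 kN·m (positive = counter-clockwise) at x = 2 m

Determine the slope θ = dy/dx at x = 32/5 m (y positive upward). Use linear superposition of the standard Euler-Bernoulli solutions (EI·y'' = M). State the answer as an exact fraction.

Load 1 — triangular load w₀=15 kN/m (0→w₀ over full span):
  θ_1 = (w₀Lx²/4-w₀L²x/3-w₀x⁴/(24L))/EI = (15·8·(32/5)²/4-15·8²·(32/5)/3-15·(32/5)⁴/(24·8))/100000 = -3712/390625 rad
Load 2 — applied couple M₀=5 kN·m at a=24/5 m (b=L-a=16/5):
  θ_2 = M₀a/EI  [x>a] = 5·(24/5)/100000 = 3/12500 rad
Load 3 — uniform load w=-16 kN/m over full span:
  θ_3 = -wx(x²-3Lx+3L²)/(6EI) = -(-16)·(32/5)·((32/5)²-3·8·(32/5)+3·8²)/(6·100000) = 15872/1171875 rad
Load 4 — applied couple M₀=-6 kN·m at a=2 m (b=L-a=6):
  θ_4 = M₀a/EI  [x>a] = (-6)·2/100000 = -3/25000 rad
Superposition: θ = Σ θ_i = 39013/9375000 rad ≈ 0.004161 rad

θ(32/5) = 39013/9375000 rad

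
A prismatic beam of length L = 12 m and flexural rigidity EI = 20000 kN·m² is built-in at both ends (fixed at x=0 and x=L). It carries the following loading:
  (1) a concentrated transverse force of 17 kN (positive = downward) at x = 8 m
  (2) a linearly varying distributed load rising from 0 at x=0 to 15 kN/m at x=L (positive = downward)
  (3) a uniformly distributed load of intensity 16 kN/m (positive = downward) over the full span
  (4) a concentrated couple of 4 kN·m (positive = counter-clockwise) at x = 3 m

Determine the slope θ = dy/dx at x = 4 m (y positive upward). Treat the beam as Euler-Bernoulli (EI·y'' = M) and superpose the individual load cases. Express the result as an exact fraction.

Load 1 — point force P=17 kN at a=8 m (b=L-a=4):
  θ_1 = -Pb²x(2aL-(3a+b)x)/(2L³EI)  [x≤a] = -17·4²·4·(2·8·12-(3·8+4)·4)/(2·12³·20000) = -17/13500 rad
Load 2 — triangular load w₀=15 kN/m (0→w₀ over full span):
  θ_2 = -w₀(2x(L-x)(L-2x)(x+2L)+x²(L-x)²)/(120LEI) = -15·(2·4·(12-4)·(12-2·4)·(4+2·12)+4²·(12-4)²)/(120·12·20000) = -8/1875 rad
Load 3 — uniform load w=16 kN/m over full span:
  θ_3 = -wx(L-x)(L-2x)/(12EI) = -16·4·(12-4)·(12-2·4)/(12·20000) = -16/1875 rad
Load 4 — applied couple M₀=4 kN·m at a=3 m (b=L-a=9):
  θ_4 = (R_Ax²/2 - M_Ax - M₀(x-a))/EI  [x>a] with R_A=3/8, M_A=-3/4 = ((3/8)·4²/2 - (-3/4)·4 - 4·(4-3))/20000 = 1/10000 rad
Superposition: θ = Σ θ_i = -3769/270000 rad ≈ -0.013959 rad

θ(4) = -3769/270000 rad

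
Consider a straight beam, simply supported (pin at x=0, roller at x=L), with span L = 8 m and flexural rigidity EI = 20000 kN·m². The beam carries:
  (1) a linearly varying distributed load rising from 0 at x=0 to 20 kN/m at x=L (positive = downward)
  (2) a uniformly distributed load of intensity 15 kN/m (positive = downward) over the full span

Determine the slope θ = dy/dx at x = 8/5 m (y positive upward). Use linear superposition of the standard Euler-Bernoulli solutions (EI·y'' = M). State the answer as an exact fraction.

θ(8/5) = -14734/703125 rad

Load 1 — triangular load w₀=20 kN/m (0→w₀ over full span):
  θ_1 = -w₀(7L⁴-30L²x²+15x⁴)/(360LEI) = -20·(7·8⁴-30·8²·(8/5)²+15·(8/5)⁴)/(360·8·20000) = -5824/703125 rad
Load 2 — uniform load w=15 kN/m over full span:
  θ_2 = -w(L³-6Lx²+4x³)/(24EI) = -15·(8³-6·8·(8/5)²+4·(8/5)³)/(24·20000) = -198/15625 rad
Superposition: θ = Σ θ_i = -14734/703125 rad ≈ -0.020955 rad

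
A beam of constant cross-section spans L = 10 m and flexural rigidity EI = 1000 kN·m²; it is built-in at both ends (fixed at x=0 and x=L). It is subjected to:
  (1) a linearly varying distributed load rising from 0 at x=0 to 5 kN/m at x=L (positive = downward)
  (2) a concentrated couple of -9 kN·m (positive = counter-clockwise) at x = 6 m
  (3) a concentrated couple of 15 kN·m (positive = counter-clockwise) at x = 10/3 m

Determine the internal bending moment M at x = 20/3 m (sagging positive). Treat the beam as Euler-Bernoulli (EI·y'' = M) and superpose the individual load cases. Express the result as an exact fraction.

M(20/3) = 20686/2025 kN·m

Load 1 — triangular load w₀=5 kN/m (0→w₀ over full span):
  M_1 = 3w₀Lx/20 - w₀L²/30 - w₀x³/(6L) = 3·5·10·(20/3)/20 - 5·10²/30 - 5·(20/3)³/(6·10) = 700/81 kN·m
Load 2 — applied couple M₀=-9 kN·m at a=6 m (b=L-a=4):
  M_2 = R_Ax - M_A - M₀  [x>a] with R_A=-162/125, M_A=-72/25 = (-162/125)·(20/3) - (-72/25) - (-9) = 81/25 kN·m
Load 3 — applied couple M₀=15 kN·m at a=10/3 m (b=L-a=20/3):
  M_3 = R_Ax - M_A - M₀  [x>a] with R_A=2, M_A=0 = 2·(20/3) - 0 - 15 = -5/3 kN·m
Superposition: M = Σ M_i = 20686/2025 kN·m ≈ 10.215309 kN·m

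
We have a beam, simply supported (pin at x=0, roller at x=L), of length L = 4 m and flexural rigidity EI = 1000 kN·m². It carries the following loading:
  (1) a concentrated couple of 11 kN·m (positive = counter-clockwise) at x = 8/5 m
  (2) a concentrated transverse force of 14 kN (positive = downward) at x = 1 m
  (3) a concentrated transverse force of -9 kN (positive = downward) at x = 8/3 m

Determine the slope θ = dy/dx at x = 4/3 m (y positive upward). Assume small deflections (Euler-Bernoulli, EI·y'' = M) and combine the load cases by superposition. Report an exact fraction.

Load 1 — applied couple M₀=11 kN·m at a=8/5 m (b=L-a=12/5):
  θ_1 = (M₀x²/(2L)+C₁)/EI  [x≤a] with C₁=M₀(3b²-L²)/(6L)=44/75 = (11·(4/3)²/(2·4)+(44/75))/1000 = 341/112500 rad
Load 2 — point force P=14 kN at a=1 m (b=L-a=3):
  θ_2 = -Pa(2L²-6Lx+3x²+a²)/(6LEI)  [x>a] = -14·1·(2·4²-6·4·(4/3)+3·(4/3)²+1²)/(6·4·1000) = -133/36000 rad
Load 3 — point force P=-9 kN at a=8/3 m (b=L-a=4/3):
  θ_3 = -Pb(L²-b²-3x²)/(6LEI)  [x≤a] = -(-9)·(4/3)·(4²-(4/3)²-3·(4/3)²)/(6·4·1000) = 1/225 rad
Superposition: θ = Σ θ_i = 3403/900000 rad ≈ 0.003781 rad

θ(4/3) = 3403/900000 rad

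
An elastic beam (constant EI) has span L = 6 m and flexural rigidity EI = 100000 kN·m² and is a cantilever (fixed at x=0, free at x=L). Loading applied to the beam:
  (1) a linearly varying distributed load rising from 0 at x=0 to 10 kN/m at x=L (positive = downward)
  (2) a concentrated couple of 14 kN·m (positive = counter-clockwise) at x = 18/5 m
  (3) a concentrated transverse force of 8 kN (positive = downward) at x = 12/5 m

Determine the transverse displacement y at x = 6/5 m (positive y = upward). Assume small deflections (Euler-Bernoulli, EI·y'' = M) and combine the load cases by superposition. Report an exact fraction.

Load 1 — triangular load w₀=10 kN/m (0→w₀ over full span):
  y_1 = (w₀Lx³/12-w₀L²x²/6-w₀x⁵/(120L))/EI = (10·6·(6/5)³/12-10·6²·(6/5)²/6-10·(6/5)⁵/(120·6))/100000 = -60777/78125000 m
Load 2 — applied couple M₀=14 kN·m at a=18/5 m (b=L-a=12/5):
  y_2 = M₀x²/(2EI)  [x≤a] = 14·(6/5)²/(2·100000) = 63/625000 m
Load 3 — point force P=8 kN at a=12/5 m (b=L-a=18/5):
  y_3 = -Px²(3a-x)/(6EI)  [x≤a] = -8·(6/5)²·(3·(12/5)-(6/5))/(6·100000) = -9/78125 m
Superposition: y = Σ y_i = -30951/39062500 m ≈ -0.000792 m

y(6/5) = -30951/39062500 m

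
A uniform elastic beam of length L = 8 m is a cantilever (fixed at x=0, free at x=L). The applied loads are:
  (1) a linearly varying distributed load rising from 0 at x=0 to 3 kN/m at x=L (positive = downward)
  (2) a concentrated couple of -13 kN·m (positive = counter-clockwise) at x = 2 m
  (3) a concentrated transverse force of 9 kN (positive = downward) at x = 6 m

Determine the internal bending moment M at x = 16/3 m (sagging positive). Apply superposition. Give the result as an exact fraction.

M(16/3) = -418/27 kN·m

Load 1 — triangular load w₀=3 kN/m (0→w₀ over full span):
  M_1 = w₀Lx/2 - w₀L²/3 - w₀x³/(6L) = 3·8·(16/3)/2 - 3·8²/3 - 3·(16/3)³/(6·8) = -256/27 kN·m
Load 2 — applied couple M₀=-13 kN·m at a=2 m (b=L-a=6):
  M_2 = 0  [x>a] = 0 kN·m
Load 3 — point force P=9 kN at a=6 m (b=L-a=2):
  M_3 = -P(a-x)  [x≤a] = -9·(6-(16/3)) = -6 kN·m
Superposition: M = Σ M_i = -418/27 kN·m ≈ -15.481481 kN·m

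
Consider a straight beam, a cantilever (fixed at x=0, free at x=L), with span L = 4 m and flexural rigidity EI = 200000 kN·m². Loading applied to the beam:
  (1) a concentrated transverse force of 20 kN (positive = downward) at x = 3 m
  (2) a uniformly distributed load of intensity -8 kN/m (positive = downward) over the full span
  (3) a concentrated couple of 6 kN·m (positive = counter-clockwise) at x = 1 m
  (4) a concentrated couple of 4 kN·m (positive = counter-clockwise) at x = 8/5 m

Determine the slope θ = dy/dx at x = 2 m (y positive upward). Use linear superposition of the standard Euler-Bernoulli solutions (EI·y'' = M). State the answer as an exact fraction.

Load 1 — point force P=20 kN at a=3 m (b=L-a=1):
  θ_1 = -Px(2a-x)/(2EI)  [x≤a] = -20·2·(2·3-2)/(2·200000) = -1/2500 rad
Load 2 — uniform load w=-8 kN/m over full span:
  θ_2 = -wx(x²-3Lx+3L²)/(6EI) = -(-8)·2·(2²-3·4·2+3·4²)/(6·200000) = 7/18750 rad
Load 3 — applied couple M₀=6 kN·m at a=1 m (b=L-a=3):
  θ_3 = M₀a/EI  [x>a] = 6·1/200000 = 3/100000 rad
Load 4 — applied couple M₀=4 kN·m at a=8/5 m (b=L-a=12/5):
  θ_4 = M₀a/EI  [x>a] = 4·(8/5)/200000 = 1/31250 rad
Superposition: θ = Σ θ_i = 53/1500000 rad ≈ 0.000035 rad

θ(2) = 53/1500000 rad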